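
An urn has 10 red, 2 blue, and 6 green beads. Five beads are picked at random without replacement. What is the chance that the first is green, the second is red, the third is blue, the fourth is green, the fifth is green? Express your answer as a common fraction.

5/2142

Multiply the conditional probability of each draw in order, without replacement, so each draw removes one from its color and from the total.
P = (6/18) · (10/17) · (2/16) · (5/15) · (4/14) = 5/2142 ≈ 0.0023.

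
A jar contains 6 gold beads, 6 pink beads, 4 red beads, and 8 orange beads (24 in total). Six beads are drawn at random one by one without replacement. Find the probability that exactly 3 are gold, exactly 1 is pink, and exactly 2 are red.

Unordered draws without replacement: count favorable combinations over C(24,6).
Favorable = C(6,3) · C(6,1) · C(4,2) · C(8,0) = 720; total = C(24,6) = 134596.
P = 720/134596 = 180/33649 ≈ 0.0053.

180/33649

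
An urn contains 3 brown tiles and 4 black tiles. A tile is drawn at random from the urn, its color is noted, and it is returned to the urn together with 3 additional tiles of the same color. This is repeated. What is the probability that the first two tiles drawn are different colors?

Either brown then black, or black then brown; after the first draw the total is 10.
P = (3/7)·(4/10) + (4/7)·(3/10) = 12/35 ≈ 0.3429.

12/35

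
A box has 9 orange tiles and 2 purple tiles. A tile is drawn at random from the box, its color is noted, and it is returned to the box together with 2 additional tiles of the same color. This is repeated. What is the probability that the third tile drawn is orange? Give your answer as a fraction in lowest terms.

9/11

Sum over the four possibilities for the first two draws (orange/not-orange each), tracking how the orange count and total change by +2 per draw.
P(third is orange) = 9/11 ≈ 0.8182. (In a Pólya urn every draw has the same marginal probability 9/11.)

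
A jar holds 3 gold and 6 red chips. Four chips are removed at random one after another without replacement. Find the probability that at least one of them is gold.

37/42

Use the complement: P(at least one gold) = 1 − P(no gold).
P(none) = C(6,4)/C(9,4) = 15/126.
So P = 1 − 15/126 = 37/42 ≈ 0.8810.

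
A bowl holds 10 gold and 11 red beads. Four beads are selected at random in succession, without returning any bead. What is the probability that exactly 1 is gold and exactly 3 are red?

110/399

Unordered draws without replacement: count favorable combinations over C(21,4).
Favorable = C(10,1) · C(11,3) = 1650; total = C(21,4) = 5985.
P = 1650/5985 = 110/399 ≈ 0.2757.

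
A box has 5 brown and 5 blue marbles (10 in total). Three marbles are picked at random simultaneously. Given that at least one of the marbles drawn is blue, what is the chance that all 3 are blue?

1/11

P(all 3 blue) = C(5,3)/C(10,3) = 1/12; P(at least one blue) = 1 − C(5,3)/C(10,3) = 11/12.
Since 'all 3 blue' ⊆ 'at least one blue', P(all 3 | at least one) = 1/12 / 11/12 = 1/11 ≈ 0.0909.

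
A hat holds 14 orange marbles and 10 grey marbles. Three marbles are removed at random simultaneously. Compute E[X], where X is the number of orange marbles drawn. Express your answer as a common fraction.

By linearity of expectation, E[X] = Σ P(draw i is orange); by symmetry each draw (even without replacement) has P(orange) = 14/24.
E[X] = 3 · 14/24 = 7/4 ≈ 1.7500.

7/4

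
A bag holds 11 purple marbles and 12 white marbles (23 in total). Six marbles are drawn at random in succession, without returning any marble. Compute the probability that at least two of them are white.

411/437

Sum the hypergeometric tail for j = 2,…,6 white marbles.
Favorable = C(12,2)·C(11,4) + C(12,3)·C(11,3) + C(12,4)·C(11,2) + C(12,5)·C(11,1) + C(12,6)·C(11,0) = 94941; total = C(23,6) = 100947.
P = 94941/100947 = 411/437 ≈ 0.9405.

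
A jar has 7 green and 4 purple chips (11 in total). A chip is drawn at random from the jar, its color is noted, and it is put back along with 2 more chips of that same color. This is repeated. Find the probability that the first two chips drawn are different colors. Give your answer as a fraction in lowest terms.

56/143

Either green then purple, or purple then green; after the first draw the total is 13.
P = (7/11)·(4/13) + (4/11)·(7/13) = 56/143 ≈ 0.3916.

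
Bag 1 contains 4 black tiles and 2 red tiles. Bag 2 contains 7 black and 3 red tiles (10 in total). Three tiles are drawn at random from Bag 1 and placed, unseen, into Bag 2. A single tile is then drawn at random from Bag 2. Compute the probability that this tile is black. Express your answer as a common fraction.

9/13

Condition on how many of the transferred tiles are black (from Bag 1: 4 black of 6; then Bag 2 has 13 total).
  1 black: C(4,1)C(2,2)/C(6,3) = 1/5; then P = 8/13
  2 black: C(4,2)C(2,1)/C(6,3) = 3/5; then P = 9/13
  3 black: C(4,3)C(2,0)/C(6,3) = 1/5; then P = 10/13
P(black from Bag 2) = 9/13 ≈ 0.6923.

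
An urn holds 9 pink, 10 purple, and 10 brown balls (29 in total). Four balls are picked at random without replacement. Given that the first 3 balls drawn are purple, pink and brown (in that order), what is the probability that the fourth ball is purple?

9/26

After removing 1 pink, 1 purple, 1 brown, the urn has 9 purple out of 26 remaining.
P(fourth is purple | given) = 9/26 ≈ 0.3462.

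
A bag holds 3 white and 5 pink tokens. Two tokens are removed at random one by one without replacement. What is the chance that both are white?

3/28

Unordered draws without replacement: count favorable combinations over C(8,2).
Favorable = C(3,2) · C(5,0) = 3; total = C(8,2) = 28.
P = 3/28 = 3/28 ≈ 0.1071.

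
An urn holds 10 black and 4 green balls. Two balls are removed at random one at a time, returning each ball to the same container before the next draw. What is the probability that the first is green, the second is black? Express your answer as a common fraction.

10/49

Multiply the conditional probability of each draw in order, with replacement (the composition resets each draw).
P = (4/14) · (10/14) = 10/49 ≈ 0.2041.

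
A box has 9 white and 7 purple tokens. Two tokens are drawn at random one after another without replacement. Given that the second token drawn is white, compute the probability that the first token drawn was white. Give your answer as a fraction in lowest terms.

P(first=white and the second token drawn is white) = (9/16)·(8/15) = 3/10.
P(the second token drawn is white) = Σ over first color = 3/10 + 21/80 = 9/16.
By Bayes, P(first=white | the second token drawn is white) = 3/10 / 9/16 = 8/15 ≈ 0.5333.

8/15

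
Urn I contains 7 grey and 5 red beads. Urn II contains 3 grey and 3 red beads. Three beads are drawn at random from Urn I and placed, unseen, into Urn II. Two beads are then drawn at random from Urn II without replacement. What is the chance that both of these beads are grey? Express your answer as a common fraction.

45/176

Condition on how many of the transferred beads are grey (from Urn I: 7 grey of 12; then Urn II has 9 total).
  0 grey: C(7,0)C(5,3)/C(12,3) = 1/22; then P = C(3,2)/C(9,2) = 1/12
  1 grey: C(7,1)C(5,2)/C(12,3) = 7/22; then P = C(4,2)/C(9,2) = 1/6
  2 grey: C(7,2)C(5,1)/C(12,3) = 21/44; then P = C(5,2)/C(9,2) = 5/18
  3 grey: C(7,3)C(5,0)/C(12,3) = 7/44; then P = C(6,2)/C(9,2) = 5/12
P(both grey) = 45/176 ≈ 0.2557.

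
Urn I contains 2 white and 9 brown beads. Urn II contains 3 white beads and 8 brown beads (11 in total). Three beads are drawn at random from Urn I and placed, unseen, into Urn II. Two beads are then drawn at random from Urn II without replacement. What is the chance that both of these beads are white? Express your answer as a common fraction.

Condition on how many of the transferred beads are white (from Urn I: 2 white of 11; then Urn II has 14 total).
  0 white: C(2,0)C(9,3)/C(11,3) = 28/55; then P = C(3,2)/C(14,2) = 3/91
  1 white: C(2,1)C(9,2)/C(11,3) = 24/55; then P = C(4,2)/C(14,2) = 6/91
  2 white: C(2,2)C(9,1)/C(11,3) = 3/55; then P = C(5,2)/C(14,2) = 10/91
P(both white) = 258/5005 ≈ 0.0515.

258/5005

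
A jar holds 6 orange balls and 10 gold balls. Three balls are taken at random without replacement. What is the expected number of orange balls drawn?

9/8

By linearity of expectation, E[X] = Σ P(draw i is orange); by symmetry each draw (even without replacement) has P(orange) = 6/16.
E[X] = 3 · 6/16 = 9/8 ≈ 1.1250.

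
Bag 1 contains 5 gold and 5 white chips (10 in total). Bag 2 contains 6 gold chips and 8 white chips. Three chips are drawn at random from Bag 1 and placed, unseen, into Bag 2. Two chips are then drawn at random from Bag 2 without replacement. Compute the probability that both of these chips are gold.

Condition on how many of the transferred chips are gold (from Bag 1: 5 gold of 10; then Bag 2 has 17 total).
  0 gold: C(5,0)C(5,3)/C(10,3) = 1/12; then P = C(6,2)/C(17,2) = 15/136
  1 gold: C(5,1)C(5,2)/C(10,3) = 5/12; then P = C(7,2)/C(17,2) = 21/136
  2 gold: C(5,2)C(5,1)/C(10,3) = 5/12; then P = C(8,2)/C(17,2) = 7/34
  3 gold: C(5,3)C(5,0)/C(10,3) = 1/12; then P = C(9,2)/C(17,2) = 9/34
P(both gold) = 37/204 ≈ 0.1814.

37/204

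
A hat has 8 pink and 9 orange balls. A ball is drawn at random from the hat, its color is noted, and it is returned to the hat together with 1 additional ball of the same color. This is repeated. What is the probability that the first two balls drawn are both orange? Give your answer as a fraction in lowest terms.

5/17

After a orange draw the hat holds 10 orange out of 18.
P = (9/17)·(10/18) = 5/17 ≈ 0.2941.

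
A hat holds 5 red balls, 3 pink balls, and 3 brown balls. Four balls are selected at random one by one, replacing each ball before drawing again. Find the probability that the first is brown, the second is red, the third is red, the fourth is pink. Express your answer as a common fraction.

225/14641

Multiply the conditional probability of each draw in order, with replacement (the composition resets each draw).
P = (3/11) · (5/11) · (5/11) · (3/11) = 225/14641 ≈ 0.0154.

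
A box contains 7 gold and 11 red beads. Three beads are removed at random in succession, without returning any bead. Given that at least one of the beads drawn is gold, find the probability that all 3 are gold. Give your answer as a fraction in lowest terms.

5/93

P(all 3 gold) = C(7,3)/C(18,3) = 35/816; P(at least one gold) = 1 − C(11,3)/C(18,3) = 217/272.
Since 'all 3 gold' ⊆ 'at least one gold', P(all 3 | at least one) = 35/816 / 217/272 = 5/93 ≈ 0.0538.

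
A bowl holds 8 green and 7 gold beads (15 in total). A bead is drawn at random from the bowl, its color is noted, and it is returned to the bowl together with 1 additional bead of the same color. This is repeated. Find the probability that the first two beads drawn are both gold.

7/30

After a gold draw the bowl holds 8 gold out of 16.
P = (7/15)·(8/16) = 7/30 ≈ 0.2333.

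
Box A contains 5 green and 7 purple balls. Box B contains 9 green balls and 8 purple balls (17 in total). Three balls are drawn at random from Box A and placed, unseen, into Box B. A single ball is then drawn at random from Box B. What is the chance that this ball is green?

41/80

Condition on how many of the transferred balls are green (from Box A: 5 green of 12; then Box B has 20 total).
  0 green: C(5,0)C(7,3)/C(12,3) = 7/44; then P = 9/20
  1 green: C(5,1)C(7,2)/C(12,3) = 21/44; then P = 10/20
  2 green: C(5,2)C(7,1)/C(12,3) = 7/22; then P = 11/20
  3 green: C(5,3)C(7,0)/C(12,3) = 1/22; then P = 12/20
P(green from Box B) = 41/80 ≈ 0.5125.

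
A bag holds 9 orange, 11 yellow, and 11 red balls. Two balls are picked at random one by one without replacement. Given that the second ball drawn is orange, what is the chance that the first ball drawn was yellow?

P(first=yellow and the second ball drawn is orange) = (11/31)·(9/30) = 33/310.
P(the second ball drawn is orange) = Σ over first color = 12/155 + 33/310 + 33/310 = 9/31.
By Bayes, P(first=yellow | the second ball drawn is orange) = 33/310 / 9/31 = 11/30 ≈ 0.3667.

11/30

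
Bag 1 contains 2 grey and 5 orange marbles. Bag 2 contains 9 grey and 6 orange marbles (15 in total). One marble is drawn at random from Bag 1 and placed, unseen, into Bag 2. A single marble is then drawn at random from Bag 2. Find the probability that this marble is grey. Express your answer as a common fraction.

65/112

Condition on how many of the transferred marbles are grey (from Bag 1: 2 grey of 7; then Bag 2 has 16 total).
  0 grey: C(2,0)C(5,1)/C(7,1) = 5/7; then P = 9/16
  1 grey: C(2,1)C(5,0)/C(7,1) = 2/7; then P = 10/16
P(grey from Bag 2) = 65/112 ≈ 0.5804.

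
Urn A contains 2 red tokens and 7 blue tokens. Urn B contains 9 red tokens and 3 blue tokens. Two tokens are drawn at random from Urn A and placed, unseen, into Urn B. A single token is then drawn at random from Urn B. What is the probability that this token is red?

Condition on how many of the transferred tokens are red (from Urn A: 2 red of 9; then Urn B has 14 total).
  0 red: C(2,0)C(7,2)/C(9,2) = 7/12; then P = 9/14
  1 red: C(2,1)C(7,1)/C(9,2) = 7/18; then P = 10/14
  2 red: C(2,2)C(7,0)/C(9,2) = 1/36; then P = 11/14
P(red from Urn B) = 85/126 ≈ 0.6746.

85/126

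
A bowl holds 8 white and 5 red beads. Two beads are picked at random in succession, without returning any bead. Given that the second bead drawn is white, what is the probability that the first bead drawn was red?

P(first=red and the second bead drawn is white) = (5/13)·(8/12) = 10/39.
P(the second bead drawn is white) = Σ over first color = 14/39 + 10/39 = 8/13.
By Bayes, P(first=red | the second bead drawn is white) = 10/39 / 8/13 = 5/12 ≈ 0.4167.

5/12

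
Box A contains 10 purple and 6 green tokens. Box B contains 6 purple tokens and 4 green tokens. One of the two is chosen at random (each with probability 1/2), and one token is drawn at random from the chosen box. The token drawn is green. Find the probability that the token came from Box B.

P(green | Box A) = 3/8; P(green | Box B) = 2/5.
P(green) = 1/2·3/8 + 1/2·2/5 = 31/80.
By Bayes' rule, P(Box B | green) = 1/5 / 31/80 = 16/31 ≈ 0.5161.

16/31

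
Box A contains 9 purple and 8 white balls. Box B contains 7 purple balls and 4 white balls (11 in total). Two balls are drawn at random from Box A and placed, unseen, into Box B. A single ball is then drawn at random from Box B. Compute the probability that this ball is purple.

Condition on how many of the transferred balls are purple (from Box A: 9 purple of 17; then Box B has 13 total).
  0 purple: C(9,0)C(8,2)/C(17,2) = 7/34; then P = 7/13
  1 purple: C(9,1)C(8,1)/C(17,2) = 9/17; then P = 8/13
  2 purple: C(9,2)C(8,0)/C(17,2) = 9/34; then P = 9/13
P(purple from Box B) = 137/221 ≈ 0.6199.

137/221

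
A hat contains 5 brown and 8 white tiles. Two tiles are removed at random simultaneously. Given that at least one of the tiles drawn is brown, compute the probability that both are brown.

1/5

P(both brown) = C(5,2)/C(13,2) = 5/39; P(at least one brown) = 1 − C(8,2)/C(13,2) = 25/39.
Since 'both brown' ⊆ 'at least one brown', P(both | at least one) = 5/39 / 25/39 = 1/5 ≈ 0.2000.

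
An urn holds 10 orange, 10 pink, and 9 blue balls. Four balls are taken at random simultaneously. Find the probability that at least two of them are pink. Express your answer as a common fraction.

485/1131

Sum the hypergeometric tail for j = 2,…,4 pink balls.
Favorable = C(10,2)·C(19,2) + C(10,3)·C(19,1) + C(10,4)·C(19,0) = 10185; total = C(29,4) = 23751.
P = 10185/23751 = 485/1131 ≈ 0.4288.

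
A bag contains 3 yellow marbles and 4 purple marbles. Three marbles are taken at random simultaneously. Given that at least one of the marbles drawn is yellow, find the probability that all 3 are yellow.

1/31

P(all 3 yellow) = C(3,3)/C(7,3) = 1/35; P(at least one yellow) = 1 − C(4,3)/C(7,3) = 31/35.
Since 'all 3 yellow' ⊆ 'at least one yellow', P(all 3 | at least one) = 1/35 / 31/35 = 1/31 ≈ 0.0323.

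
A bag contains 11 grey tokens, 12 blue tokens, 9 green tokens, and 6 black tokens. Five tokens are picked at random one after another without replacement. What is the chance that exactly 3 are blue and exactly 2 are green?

1320/83657

Unordered draws without replacement: count favorable combinations over C(38,5).
Favorable = C(11,0) · C(12,3) · C(9,2) · C(6,0) = 7920; total = C(38,5) = 501942.
P = 7920/501942 = 1320/83657 ≈ 0.0158.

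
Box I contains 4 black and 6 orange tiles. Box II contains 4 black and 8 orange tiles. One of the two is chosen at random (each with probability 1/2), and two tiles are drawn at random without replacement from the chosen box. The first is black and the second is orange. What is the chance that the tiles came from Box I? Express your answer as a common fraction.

P(E | Box I) = 4/15; P(E | Box II) = 8/33.
P(E) = 1/2·4/15 + 1/2·8/33 = 14/55.
By Bayes' rule, P(Box I | E) = 2/15 / 14/55 = 11/21 ≈ 0.5238.

11/21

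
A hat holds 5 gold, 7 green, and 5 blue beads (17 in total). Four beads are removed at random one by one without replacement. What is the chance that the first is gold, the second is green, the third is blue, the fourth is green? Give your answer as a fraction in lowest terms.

Multiply the conditional probability of each draw in order, without replacement, so each draw removes one from its color and from the total.
P = (5/17) · (7/16) · (5/15) · (6/14) = 5/272 ≈ 0.0184.

5/272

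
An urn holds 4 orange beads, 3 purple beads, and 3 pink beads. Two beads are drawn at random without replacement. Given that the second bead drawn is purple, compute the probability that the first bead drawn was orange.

P(first=orange and the second bead drawn is purple) = (4/10)·(3/9) = 2/15.
P(the second bead drawn is purple) = Σ over first color = 2/15 + 1/15 + 1/10 = 3/10.
By Bayes, P(first=orange | the second bead drawn is purple) = 2/15 / 3/10 = 4/9 ≈ 0.4444.

4/9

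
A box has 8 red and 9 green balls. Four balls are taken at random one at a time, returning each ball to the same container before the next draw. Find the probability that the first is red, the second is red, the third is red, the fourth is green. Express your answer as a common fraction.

Multiply the conditional probability of each draw in order, with replacement (the composition resets each draw).
P = (8/17) · (8/17) · (8/17) · (9/17) = 4608/83521 ≈ 0.0552.

4608/83521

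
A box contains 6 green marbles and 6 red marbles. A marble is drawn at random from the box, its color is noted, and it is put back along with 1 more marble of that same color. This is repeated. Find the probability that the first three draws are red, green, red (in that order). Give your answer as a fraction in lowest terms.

Track the composition after each reinforcement of +1.
P = (6/12) · (6/13) · (7/14) = 3/26 ≈ 0.1154.

3/26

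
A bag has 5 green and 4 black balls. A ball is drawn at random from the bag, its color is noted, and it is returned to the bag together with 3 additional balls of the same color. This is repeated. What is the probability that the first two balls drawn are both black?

After a black draw the bag holds 7 black out of 12.
P = (4/9)·(7/12) = 7/27 ≈ 0.2593.

7/27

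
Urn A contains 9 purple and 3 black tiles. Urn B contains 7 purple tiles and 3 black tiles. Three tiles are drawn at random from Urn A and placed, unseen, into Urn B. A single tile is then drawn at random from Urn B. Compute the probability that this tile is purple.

37/52

Condition on how many of the transferred tiles are purple (from Urn A: 9 purple of 12; then Urn B has 13 total).
  0 purple: C(9,0)C(3,3)/C(12,3) = 1/220; then P = 7/13
  1 purple: C(9,1)C(3,2)/C(12,3) = 27/220; then P = 8/13
  2 purple: C(9,2)C(3,1)/C(12,3) = 27/55; then P = 9/13
  3 purple: C(9,3)C(3,0)/C(12,3) = 21/55; then P = 10/13
P(purple from Urn B) = 37/52 ≈ 0.7115.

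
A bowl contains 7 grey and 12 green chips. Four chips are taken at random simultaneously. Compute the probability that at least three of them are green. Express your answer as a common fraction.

Sum the hypergeometric tail for j = 3,…,4 green chips.
Favorable = C(12,3)·C(7,1) + C(12,4)·C(7,0) = 2035; total = C(19,4) = 3876.
P = 2035/3876 = 2035/3876 ≈ 0.5250.

2035/3876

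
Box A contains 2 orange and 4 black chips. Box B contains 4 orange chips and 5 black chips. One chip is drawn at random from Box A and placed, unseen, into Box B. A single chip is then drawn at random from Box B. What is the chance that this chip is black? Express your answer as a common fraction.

17/30

Condition on how many of the transferred chips are black (from Box A: 4 black of 6; then Box B has 10 total).
  0 black: C(4,0)C(2,1)/C(6,1) = 1/3; then P = 5/10
  1 black: C(4,1)C(2,0)/C(6,1) = 2/3; then P = 6/10
P(black from Box B) = 17/30 ≈ 0.5667.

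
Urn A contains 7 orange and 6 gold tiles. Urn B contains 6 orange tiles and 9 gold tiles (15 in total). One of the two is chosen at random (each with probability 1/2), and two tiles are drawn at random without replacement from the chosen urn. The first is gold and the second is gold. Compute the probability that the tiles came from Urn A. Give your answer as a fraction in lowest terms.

P(E | Urn A) = 5/26; P(E | Urn B) = 12/35.
P(E) = 1/2·5/26 + 1/2·12/35 = 487/1820.
By Bayes' rule, P(Urn A | E) = 5/52 / 487/1820 = 175/487 ≈ 0.3593.

175/487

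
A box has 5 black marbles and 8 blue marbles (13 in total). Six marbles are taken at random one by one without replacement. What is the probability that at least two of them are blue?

427/429

Sum the hypergeometric tail for j = 2,…,6 blue marbles.
Favorable = C(8,2)·C(5,4) + C(8,3)·C(5,3) + C(8,4)·C(5,2) + C(8,5)·C(5,1) + C(8,6)·C(5,0) = 1708; total = C(13,6) = 1716.
P = 1708/1716 = 427/429 ≈ 0.9953.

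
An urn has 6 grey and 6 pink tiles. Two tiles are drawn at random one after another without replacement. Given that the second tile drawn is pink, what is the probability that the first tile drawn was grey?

P(first=grey and the second tile drawn is pink) = (6/12)·(6/11) = 3/11.
P(the second tile drawn is pink) = Σ over first color = 3/11 + 5/22 = 1/2.
By Bayes, P(first=grey | the second tile drawn is pink) = 3/11 / 1/2 = 6/11 ≈ 0.5455.

6/11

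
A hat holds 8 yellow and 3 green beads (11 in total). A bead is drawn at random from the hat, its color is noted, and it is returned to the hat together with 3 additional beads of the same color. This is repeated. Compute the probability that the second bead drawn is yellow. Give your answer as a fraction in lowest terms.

Condition on the first draw. If first is yellow (prob 8/11), second-yellow has prob (11)/(14); if not (prob 3/11), it has prob 8/(14).
P = (8/11)·(11/14) + (3/11)·(8/14) = 8/11 ≈ 0.7273.

8/11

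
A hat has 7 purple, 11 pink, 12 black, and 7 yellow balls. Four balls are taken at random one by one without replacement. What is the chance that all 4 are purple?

Unordered draws without replacement: count favorable combinations over C(37,4).
Favorable = C(7,4) · C(11,0) · C(12,0) · C(7,0) = 35; total = C(37,4) = 66045.
P = 35/66045 = 1/1887 ≈ 0.0005.

1/1887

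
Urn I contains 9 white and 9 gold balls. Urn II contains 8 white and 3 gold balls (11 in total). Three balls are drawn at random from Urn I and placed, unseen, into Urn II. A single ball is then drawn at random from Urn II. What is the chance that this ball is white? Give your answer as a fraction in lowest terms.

Condition on how many of the transferred balls are white (from Urn I: 9 white of 18; then Urn II has 14 total).
  0 white: C(9,0)C(9,3)/C(18,3) = 7/68; then P = 8/14
  1 white: C(9,1)C(9,2)/C(18,3) = 27/68; then P = 9/14
  2 white: C(9,2)C(9,1)/C(18,3) = 27/68; then P = 10/14
  3 white: C(9,3)C(9,0)/C(18,3) = 7/68; then P = 11/14
P(white from Urn II) = 19/28 ≈ 0.6786.

19/28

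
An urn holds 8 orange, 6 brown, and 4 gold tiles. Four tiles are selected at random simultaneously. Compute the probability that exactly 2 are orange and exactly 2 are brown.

Unordered draws without replacement: count favorable combinations over C(18,4).
Favorable = C(8,2) · C(6,2) · C(4,0) = 420; total = C(18,4) = 3060.
P = 420/3060 = 7/51 ≈ 0.1373.

7/51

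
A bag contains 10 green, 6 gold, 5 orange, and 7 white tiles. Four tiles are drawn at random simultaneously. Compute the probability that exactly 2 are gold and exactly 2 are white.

Unordered draws without replacement: count favorable combinations over C(28,4).
Favorable = C(10,0) · C(6,2) · C(5,0) · C(7,2) = 315; total = C(28,4) = 20475.
P = 315/20475 = 1/65 ≈ 0.0154.

1/65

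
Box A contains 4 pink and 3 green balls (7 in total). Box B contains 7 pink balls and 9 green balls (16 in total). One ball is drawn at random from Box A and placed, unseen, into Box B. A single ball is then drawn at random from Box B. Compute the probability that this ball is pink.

Condition on how many of the transferred balls are pink (from Box A: 4 pink of 7; then Box B has 17 total).
  0 pink: C(4,0)C(3,1)/C(7,1) = 3/7; then P = 7/17
  1 pink: C(4,1)C(3,0)/C(7,1) = 4/7; then P = 8/17
P(pink from Box B) = 53/119 ≈ 0.4454.

53/119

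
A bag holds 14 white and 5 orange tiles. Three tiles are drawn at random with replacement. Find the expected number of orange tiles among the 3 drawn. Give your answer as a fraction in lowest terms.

15/19

By linearity of expectation, E[X] = Σ P(draw i is orange); each independent draw has P(orange) = 5/19.
E[X] = 3 · 5/19 = 15/19 ≈ 0.7895.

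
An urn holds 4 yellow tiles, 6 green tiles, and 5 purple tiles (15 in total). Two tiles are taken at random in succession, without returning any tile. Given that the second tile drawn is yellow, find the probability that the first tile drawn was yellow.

3/14

P(first=yellow and the second tile drawn is yellow) = (4/15)·(3/14) = 2/35.
P(the second tile drawn is yellow) = Σ over first color = 2/35 + 4/35 + 2/21 = 4/15.
By Bayes, P(first=yellow | the second tile drawn is yellow) = 2/35 / 4/15 = 3/14 ≈ 0.2143.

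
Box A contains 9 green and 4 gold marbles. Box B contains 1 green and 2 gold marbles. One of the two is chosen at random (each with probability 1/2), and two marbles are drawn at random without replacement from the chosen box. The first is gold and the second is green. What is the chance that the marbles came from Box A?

P(E | Box A) = 3/13; P(E | Box B) = 1/3.
P(E) = 1/2·3/13 + 1/2·1/3 = 11/39.
By Bayes' rule, P(Box A | E) = 3/26 / 11/39 = 9/22 ≈ 0.4091.

9/22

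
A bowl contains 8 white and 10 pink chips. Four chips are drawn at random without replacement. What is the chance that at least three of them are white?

7/34

Sum the hypergeometric tail for j = 3,…,4 white chips.
Favorable = C(8,3)·C(10,1) + C(8,4)·C(10,0) = 630; total = C(18,4) = 3060.
P = 630/3060 = 7/34 ≈ 0.2059.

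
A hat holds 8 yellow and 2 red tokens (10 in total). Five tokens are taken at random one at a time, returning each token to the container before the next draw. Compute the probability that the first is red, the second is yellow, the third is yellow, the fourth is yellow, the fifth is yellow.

256/3125

Multiply the conditional probability of each draw in order, with replacement (the composition resets each draw).
P = (2/10) · (8/10) · (8/10) · (8/10) · (8/10) = 256/3125 ≈ 0.0819.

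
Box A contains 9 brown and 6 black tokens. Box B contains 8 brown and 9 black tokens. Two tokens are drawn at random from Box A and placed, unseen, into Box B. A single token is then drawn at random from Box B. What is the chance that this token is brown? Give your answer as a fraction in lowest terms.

46/95

Condition on how many of the transferred tokens are brown (from Box A: 9 brown of 15; then Box B has 19 total).
  0 brown: C(9,0)C(6,2)/C(15,2) = 1/7; then P = 8/19
  1 brown: C(9,1)C(6,1)/C(15,2) = 18/35; then P = 9/19
  2 brown: C(9,2)C(6,0)/C(15,2) = 12/35; then P = 10/19
P(brown from Box B) = 46/95 ≈ 0.4842.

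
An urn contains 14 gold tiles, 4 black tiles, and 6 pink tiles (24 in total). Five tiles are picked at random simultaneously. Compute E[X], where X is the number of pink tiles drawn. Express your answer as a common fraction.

By linearity of expectation, E[X] = Σ P(draw i is pink); by symmetry each draw (even without replacement) has P(pink) = 6/24.
E[X] = 5 · 6/24 = 5/4 ≈ 1.2500.

5/4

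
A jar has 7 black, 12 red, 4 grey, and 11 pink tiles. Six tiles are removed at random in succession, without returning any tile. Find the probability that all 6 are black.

7/1344904

Unordered draws without replacement: count favorable combinations over C(34,6).
Favorable = C(7,6) · C(12,0) · C(4,0) · C(11,0) = 7; total = C(34,6) = 1344904.
P = 7/1344904 = 7/1344904 ≈ 0.0000.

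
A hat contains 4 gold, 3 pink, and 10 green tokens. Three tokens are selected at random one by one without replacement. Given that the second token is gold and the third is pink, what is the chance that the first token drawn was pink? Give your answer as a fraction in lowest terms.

P(first=pink and the second token is gold and the third is pink) = (3/17)·(4/16)·(2/15) = 1/170.
P(E) = Σ over first color = 3/340 + 1/170 + 1/34 = 3/68.
By Bayes, P(first=pink | E) = 1/170 / 3/68 = 2/15 ≈ 0.1333.

2/15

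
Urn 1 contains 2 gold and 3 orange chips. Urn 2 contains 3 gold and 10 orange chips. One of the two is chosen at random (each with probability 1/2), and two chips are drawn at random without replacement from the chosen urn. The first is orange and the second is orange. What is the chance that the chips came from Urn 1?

13/38

P(E | Urn 1) = 3/10; P(E | Urn 2) = 15/26.
P(E) = 1/2·3/10 + 1/2·15/26 = 57/130.
By Bayes' rule, P(Urn 1 | E) = 3/20 / 57/130 = 13/38 ≈ 0.3421.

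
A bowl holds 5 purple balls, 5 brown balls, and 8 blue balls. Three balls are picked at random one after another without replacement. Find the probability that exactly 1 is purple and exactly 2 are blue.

Unordered draws without replacement: count favorable combinations over C(18,3).
Favorable = C(5,1) · C(5,0) · C(8,2) = 140; total = C(18,3) = 816.
P = 140/816 = 35/204 ≈ 0.1716.

35/204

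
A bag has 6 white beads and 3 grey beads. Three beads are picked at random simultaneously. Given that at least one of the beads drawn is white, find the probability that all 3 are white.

P(all 3 white) = C(6,3)/C(9,3) = 5/21; P(at least one white) = 1 − C(3,3)/C(9,3) = 83/84.
Since 'all 3 white' ⊆ 'at least one white', P(all 3 | at least one) = 5/21 / 83/84 = 20/83 ≈ 0.2410.

20/83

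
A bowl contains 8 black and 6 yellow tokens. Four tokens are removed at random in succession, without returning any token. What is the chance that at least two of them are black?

118/143

Sum the hypergeometric tail for j = 2,…,4 black tokens.
Favorable = C(8,2)·C(6,2) + C(8,3)·C(6,1) + C(8,4)·C(6,0) = 826; total = C(14,4) = 1001.
P = 826/1001 = 118/143 ≈ 0.8252.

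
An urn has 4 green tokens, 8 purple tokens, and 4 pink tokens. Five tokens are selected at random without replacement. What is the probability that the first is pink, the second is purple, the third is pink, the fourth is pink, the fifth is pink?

1/2730

Multiply the conditional probability of each draw in order, without replacement, so each draw removes one from its color and from the total.
P = (4/16) · (8/15) · (3/14) · (2/13) · (1/12) = 1/2730 ≈ 0.0004.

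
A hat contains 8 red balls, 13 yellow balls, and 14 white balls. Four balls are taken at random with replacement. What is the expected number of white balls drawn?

By linearity of expectation, E[X] = Σ P(draw i is white); each independent draw has P(white) = 14/35.
E[X] = 4 · 14/35 = 8/5 ≈ 1.6000.

8/5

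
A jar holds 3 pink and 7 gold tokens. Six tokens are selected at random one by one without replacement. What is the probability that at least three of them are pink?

Sum the hypergeometric tail for j = 3,…,3 pink tokens.
Favorable = C(3,3)·C(7,3) = 35; total = C(10,6) = 210.
P = 35/210 = 1/6 ≈ 0.1667.

1/6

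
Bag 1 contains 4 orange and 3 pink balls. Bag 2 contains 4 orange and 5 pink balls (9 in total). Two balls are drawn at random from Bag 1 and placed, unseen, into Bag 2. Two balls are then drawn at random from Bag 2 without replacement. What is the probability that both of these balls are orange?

76/385

Condition on how many of the transferred balls are orange (from Bag 1: 4 orange of 7; then Bag 2 has 11 total).
  0 orange: C(4,0)C(3,2)/C(7,2) = 1/7; then P = C(4,2)/C(11,2) = 6/55
  1 orange: C(4,1)C(3,1)/C(7,2) = 4/7; then P = C(5,2)/C(11,2) = 2/11
  2 orange: C(4,2)C(3,0)/C(7,2) = 2/7; then P = C(6,2)/C(11,2) = 3/11
P(both orange) = 76/385 ≈ 0.1974.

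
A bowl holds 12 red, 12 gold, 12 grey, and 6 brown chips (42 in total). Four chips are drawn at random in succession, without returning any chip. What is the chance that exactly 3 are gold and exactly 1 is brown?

44/3731

Unordered draws without replacement: count favorable combinations over C(42,4).
Favorable = C(12,0) · C(12,3) · C(12,0) · C(6,1) = 1320; total = C(42,4) = 111930.
P = 1320/111930 = 44/3731 ≈ 0.0118.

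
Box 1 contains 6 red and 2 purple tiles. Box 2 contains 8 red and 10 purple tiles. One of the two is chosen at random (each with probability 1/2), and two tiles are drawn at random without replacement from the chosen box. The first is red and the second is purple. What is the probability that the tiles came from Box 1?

459/1019

P(E | Box 1) = 3/14; P(E | Box 2) = 40/153.
P(E) = 1/2·3/14 + 1/2·40/153 = 1019/4284.
By Bayes' rule, P(Box 1 | E) = 3/28 / 1019/4284 = 459/1019 ≈ 0.4504.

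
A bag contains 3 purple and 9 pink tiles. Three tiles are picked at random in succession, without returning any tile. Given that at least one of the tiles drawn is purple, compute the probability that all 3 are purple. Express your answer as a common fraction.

P(all 3 purple) = C(3,3)/C(12,3) = 1/220; P(at least one purple) = 1 − C(9,3)/C(12,3) = 34/55.
Since 'all 3 purple' ⊆ 'at least one purple', P(all 3 | at least one) = 1/220 / 34/55 = 1/136 ≈ 0.0074.

1/136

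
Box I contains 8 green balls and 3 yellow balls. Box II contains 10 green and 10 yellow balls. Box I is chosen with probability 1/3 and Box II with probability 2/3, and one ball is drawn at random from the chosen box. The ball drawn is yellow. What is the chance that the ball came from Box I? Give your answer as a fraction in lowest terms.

3/14

P(yellow | Box I) = 3/11; P(yellow | Box II) = 1/2.
P(yellow) = 1/3·3/11 + 2/3·1/2 = 14/33.
By Bayes' rule, P(Box I | yellow) = 1/11 / 14/33 = 3/14 ≈ 0.2143.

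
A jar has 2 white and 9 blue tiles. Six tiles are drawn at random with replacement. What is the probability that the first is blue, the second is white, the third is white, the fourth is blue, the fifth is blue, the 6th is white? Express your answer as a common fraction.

5832/1771561

Multiply the conditional probability of each draw in order, with replacement (the composition resets each draw).
P = (9/11) · (2/11) · (2/11) · (9/11) · (9/11) · (2/11) = 5832/1771561 ≈ 0.0033.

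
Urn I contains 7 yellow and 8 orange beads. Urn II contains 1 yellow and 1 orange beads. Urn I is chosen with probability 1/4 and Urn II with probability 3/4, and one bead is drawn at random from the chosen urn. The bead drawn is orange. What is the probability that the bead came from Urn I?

P(orange | Urn I) = 8/15; P(orange | Urn II) = 1/2.
P(orange) = 1/4·8/15 + 3/4·1/2 = 61/120.
By Bayes' rule, P(Urn I | orange) = 2/15 / 61/120 = 16/61 ≈ 0.2623.

16/61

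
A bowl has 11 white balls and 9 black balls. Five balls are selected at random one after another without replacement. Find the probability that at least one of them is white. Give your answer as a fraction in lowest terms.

Use the complement: P(at least one white) = 1 − P(no white).
P(none) = C(9,5)/C(20,5) = 126/15504.
So P = 1 − 126/15504 = 2563/2584 ≈ 0.9919.

2563/2584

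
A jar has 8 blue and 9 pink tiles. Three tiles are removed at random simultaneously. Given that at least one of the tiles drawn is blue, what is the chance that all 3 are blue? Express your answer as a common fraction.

P(all 3 blue) = C(8,3)/C(17,3) = 7/85; P(at least one blue) = 1 − C(9,3)/C(17,3) = 149/170.
Since 'all 3 blue' ⊆ 'at least one blue', P(all 3 | at least one) = 7/85 / 149/170 = 14/149 ≈ 0.0940.

14/149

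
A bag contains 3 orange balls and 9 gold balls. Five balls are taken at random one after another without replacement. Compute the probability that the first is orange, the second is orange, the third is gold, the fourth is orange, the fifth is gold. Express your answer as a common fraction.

1/220

Multiply the conditional probability of each draw in order, without replacement, so each draw removes one from its color and from the total.
P = (3/12) · (2/11) · (9/10) · (1/9) · (8/8) = 1/220 ≈ 0.0045.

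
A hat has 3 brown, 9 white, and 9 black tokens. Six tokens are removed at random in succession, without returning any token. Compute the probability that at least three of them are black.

Sum the hypergeometric tail for j = 3,…,6 black tokens.
Favorable = C(9,3)·C(12,3) + C(9,4)·C(12,2) + C(9,5)·C(12,1) + C(9,6)·C(12,0) = 28392; total = C(21,6) = 54264.
P = 28392/54264 = 169/323 ≈ 0.5232.

169/323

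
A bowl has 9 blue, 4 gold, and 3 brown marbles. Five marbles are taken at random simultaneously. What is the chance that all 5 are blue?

Unordered draws without replacement: count favorable combinations over C(16,5).
Favorable = C(9,5) · C(4,0) · C(3,0) = 126; total = C(16,5) = 4368.
P = 126/4368 = 3/104 ≈ 0.0288.

3/104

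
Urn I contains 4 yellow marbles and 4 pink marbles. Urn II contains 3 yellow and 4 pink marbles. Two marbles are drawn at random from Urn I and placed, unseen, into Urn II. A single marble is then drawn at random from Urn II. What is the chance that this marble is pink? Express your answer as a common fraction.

Condition on how many of the transferred marbles are pink (from Urn I: 4 pink of 8; then Urn II has 9 total).
  0 pink: C(4,0)C(4,2)/C(8,2) = 3/14; then P = 4/9
  1 pink: C(4,1)C(4,1)/C(8,2) = 4/7; then P = 5/9
  2 pink: C(4,2)C(4,0)/C(8,2) = 3/14; then P = 6/9
P(pink from Urn II) = 5/9 ≈ 0.5556.

5/9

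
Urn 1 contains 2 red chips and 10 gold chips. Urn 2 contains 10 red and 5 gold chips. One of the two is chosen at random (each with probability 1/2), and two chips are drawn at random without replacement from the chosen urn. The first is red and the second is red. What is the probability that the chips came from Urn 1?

7/205

P(E | Urn 1) = 1/66; P(E | Urn 2) = 3/7.
P(E) = 1/2·1/66 + 1/2·3/7 = 205/924.
By Bayes' rule, P(Urn 1 | E) = 1/132 / 205/924 = 7/205 ≈ 0.0341.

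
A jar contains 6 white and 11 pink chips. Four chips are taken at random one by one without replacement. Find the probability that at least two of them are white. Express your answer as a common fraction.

53/119

Sum the hypergeometric tail for j = 2,…,4 white chips.
Favorable = C(6,2)·C(11,2) + C(6,3)·C(11,1) + C(6,4)·C(11,0) = 1060; total = C(17,4) = 2380.
P = 1060/2380 = 53/119 ≈ 0.4454.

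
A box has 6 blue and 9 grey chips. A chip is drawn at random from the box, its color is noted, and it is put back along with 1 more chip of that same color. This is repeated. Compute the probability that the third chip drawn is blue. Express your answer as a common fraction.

Sum over the four possibilities for the first two draws (blue/not-blue each), tracking how the blue count and total change by +1 per draw.
P(third is blue) = 2/5 ≈ 0.4000. (In a Pólya urn every draw has the same marginal probability 6/15.)

2/5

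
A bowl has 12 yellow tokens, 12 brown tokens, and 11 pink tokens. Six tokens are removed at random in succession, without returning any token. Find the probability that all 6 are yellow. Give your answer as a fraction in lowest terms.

Unordered draws without replacement: count favorable combinations over C(35,6).
Favorable = C(12,6) · C(12,0) · C(11,0) = 924; total = C(35,6) = 1623160.
P = 924/1623160 = 3/5270 ≈ 0.0006.

3/5270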